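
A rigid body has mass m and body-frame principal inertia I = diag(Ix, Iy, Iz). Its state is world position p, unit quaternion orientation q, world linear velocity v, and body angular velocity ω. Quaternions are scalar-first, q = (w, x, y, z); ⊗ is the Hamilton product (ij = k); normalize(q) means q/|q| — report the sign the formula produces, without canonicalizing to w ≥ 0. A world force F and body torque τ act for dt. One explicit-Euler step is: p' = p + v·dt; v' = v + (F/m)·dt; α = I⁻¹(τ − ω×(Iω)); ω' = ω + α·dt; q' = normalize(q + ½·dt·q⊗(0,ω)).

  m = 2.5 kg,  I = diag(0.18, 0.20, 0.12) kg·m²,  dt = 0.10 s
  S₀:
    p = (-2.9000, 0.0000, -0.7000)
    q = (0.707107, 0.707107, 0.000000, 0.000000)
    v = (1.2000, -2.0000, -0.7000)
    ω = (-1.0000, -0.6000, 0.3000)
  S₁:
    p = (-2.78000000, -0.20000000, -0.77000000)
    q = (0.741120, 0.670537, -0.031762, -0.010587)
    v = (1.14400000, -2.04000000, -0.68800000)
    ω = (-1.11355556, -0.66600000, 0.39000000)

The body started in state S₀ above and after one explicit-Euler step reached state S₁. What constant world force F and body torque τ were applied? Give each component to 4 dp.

F = (-1.4000, -1.0000, 0.3000)
τ = (-0.1900, -0.1500, 0.1200)

velocity change Δv = (-0.05600000, -0.04000000, 0.01200000)
applied force F = (-1.4000, -1.0000, 0.3000)
ω₁ − ω₀ = (-0.11355556, -0.06600000, 0.09000000)
I·α + gyro = (-0.1900, -0.1500, 0.1200)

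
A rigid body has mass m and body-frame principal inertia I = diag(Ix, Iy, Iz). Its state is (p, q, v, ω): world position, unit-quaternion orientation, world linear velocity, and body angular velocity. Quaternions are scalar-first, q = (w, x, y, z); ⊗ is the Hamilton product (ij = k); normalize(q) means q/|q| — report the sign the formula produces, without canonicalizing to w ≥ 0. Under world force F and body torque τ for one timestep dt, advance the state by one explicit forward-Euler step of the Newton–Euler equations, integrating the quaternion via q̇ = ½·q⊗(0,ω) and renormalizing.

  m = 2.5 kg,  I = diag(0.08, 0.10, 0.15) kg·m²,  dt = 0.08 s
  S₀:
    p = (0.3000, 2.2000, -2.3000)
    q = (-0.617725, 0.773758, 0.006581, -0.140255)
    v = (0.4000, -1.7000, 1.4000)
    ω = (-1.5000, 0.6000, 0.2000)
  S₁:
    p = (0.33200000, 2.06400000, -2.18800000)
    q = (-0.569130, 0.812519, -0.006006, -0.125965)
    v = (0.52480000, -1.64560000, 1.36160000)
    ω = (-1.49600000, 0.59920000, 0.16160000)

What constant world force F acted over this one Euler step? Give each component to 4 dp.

Δv = v₁−v₀ = (0.12480000, 0.05440000, -0.03840000)
applied force F = (3.9000, 1.7000, -1.2000)

F = (3.9000, 1.7000, -1.2000)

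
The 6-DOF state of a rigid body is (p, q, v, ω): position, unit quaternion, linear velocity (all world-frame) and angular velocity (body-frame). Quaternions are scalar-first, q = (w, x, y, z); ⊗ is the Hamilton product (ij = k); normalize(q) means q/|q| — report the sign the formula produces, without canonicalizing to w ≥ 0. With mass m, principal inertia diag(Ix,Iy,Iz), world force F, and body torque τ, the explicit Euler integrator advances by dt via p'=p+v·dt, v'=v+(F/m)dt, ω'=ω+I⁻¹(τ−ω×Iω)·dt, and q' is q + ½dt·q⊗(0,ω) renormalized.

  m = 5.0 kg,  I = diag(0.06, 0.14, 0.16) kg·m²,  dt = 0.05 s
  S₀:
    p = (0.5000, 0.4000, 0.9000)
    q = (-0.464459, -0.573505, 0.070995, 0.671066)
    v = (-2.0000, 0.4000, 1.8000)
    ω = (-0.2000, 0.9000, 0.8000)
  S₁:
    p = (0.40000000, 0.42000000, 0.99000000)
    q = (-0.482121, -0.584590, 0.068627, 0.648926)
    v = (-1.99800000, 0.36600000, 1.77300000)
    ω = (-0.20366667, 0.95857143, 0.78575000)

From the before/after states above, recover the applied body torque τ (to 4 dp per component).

τ = (0.0100, 0.1800, -0.0600)

Δω = ω₁−ω₀ = (-0.00366667, 0.05857143, -0.01425000)
precession coupling = (0.0144, 0.0160, -0.0144)
I·α + gyro = (0.0100, 0.1800, -0.0600)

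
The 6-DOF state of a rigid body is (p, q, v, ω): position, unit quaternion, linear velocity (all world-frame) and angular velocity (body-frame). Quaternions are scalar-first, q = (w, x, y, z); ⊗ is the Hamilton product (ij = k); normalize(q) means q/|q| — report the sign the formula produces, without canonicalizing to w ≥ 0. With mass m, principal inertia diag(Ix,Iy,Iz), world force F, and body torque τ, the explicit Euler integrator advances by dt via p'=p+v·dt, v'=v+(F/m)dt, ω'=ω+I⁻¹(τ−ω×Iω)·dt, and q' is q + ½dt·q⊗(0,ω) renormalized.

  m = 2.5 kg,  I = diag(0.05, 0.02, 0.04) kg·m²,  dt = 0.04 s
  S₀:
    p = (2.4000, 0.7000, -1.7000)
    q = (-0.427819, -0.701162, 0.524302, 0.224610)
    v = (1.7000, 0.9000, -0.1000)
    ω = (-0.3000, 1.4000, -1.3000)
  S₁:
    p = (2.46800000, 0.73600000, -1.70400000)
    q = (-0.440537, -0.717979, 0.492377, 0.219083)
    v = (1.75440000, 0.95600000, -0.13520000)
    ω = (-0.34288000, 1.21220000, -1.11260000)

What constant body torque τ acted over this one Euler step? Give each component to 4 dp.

τ = (-0.0900, -0.0900, 0.2000)

Δω = ω₁−ω₀ = (-0.04288000, -0.18780000, 0.18740000)
τ = I·(Δω/dt) + ω₀×(Iω₀) = (-0.0900, -0.0900, 0.2000)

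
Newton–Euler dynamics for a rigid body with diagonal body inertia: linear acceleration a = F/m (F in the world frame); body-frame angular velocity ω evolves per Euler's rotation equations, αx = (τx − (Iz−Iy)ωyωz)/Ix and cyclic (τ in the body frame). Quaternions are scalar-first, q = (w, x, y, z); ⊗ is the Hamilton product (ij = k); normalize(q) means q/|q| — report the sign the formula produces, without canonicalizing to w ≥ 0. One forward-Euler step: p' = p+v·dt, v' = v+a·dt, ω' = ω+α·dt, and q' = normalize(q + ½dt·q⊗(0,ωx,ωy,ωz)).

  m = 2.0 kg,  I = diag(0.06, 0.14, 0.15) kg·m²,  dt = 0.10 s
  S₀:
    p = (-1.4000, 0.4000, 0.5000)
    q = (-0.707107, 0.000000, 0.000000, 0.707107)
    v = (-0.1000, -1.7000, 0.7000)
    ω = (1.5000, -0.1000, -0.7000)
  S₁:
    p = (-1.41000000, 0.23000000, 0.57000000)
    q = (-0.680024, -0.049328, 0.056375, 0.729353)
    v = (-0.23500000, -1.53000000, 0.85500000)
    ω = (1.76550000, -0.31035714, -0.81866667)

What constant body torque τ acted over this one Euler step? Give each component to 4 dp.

rate change Δω = (0.26550000, -0.21035714, -0.11866667)
precession coupling = (0.0007, 0.0945, -0.0120)
applied torque τ = (0.1600, -0.2000, -0.1900)

τ = (0.1600, -0.2000, -0.1900)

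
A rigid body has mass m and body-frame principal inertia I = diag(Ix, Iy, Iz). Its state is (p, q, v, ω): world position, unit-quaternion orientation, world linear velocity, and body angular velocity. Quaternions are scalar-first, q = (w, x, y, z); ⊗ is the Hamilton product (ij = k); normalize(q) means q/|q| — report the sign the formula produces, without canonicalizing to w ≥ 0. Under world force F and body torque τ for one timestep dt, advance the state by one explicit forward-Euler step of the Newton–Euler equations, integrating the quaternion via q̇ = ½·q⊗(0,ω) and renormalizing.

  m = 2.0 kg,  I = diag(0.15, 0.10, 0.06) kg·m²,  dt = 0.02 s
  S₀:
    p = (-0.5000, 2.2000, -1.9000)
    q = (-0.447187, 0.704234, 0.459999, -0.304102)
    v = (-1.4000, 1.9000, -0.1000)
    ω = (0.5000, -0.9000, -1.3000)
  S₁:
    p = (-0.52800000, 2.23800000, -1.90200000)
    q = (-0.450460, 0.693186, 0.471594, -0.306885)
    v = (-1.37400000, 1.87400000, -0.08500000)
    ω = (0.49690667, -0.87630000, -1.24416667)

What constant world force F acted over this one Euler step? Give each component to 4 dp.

velocity change Δv = (0.02600000, -0.02600000, 0.01500000)
applied force F = (2.6000, -2.6000, 1.5000)

F = (2.6000, -2.6000, 1.5000)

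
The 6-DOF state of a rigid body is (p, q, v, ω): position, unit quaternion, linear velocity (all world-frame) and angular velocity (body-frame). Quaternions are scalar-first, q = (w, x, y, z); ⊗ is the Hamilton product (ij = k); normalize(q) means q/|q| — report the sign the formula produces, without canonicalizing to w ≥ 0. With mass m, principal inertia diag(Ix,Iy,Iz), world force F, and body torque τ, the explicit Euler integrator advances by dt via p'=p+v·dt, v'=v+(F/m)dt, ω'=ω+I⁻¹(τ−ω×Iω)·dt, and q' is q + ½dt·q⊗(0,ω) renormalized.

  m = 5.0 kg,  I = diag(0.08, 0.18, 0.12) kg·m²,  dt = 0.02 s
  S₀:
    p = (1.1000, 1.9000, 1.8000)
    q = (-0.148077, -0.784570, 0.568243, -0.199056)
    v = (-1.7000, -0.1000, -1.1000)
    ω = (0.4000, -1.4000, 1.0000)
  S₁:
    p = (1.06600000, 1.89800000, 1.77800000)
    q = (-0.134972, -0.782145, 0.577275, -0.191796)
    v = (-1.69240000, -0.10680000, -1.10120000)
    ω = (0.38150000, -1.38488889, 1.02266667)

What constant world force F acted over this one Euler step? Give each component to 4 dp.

velocity change Δv = (0.00760000, -0.00680000, -0.00120000)
m·(v₁−v₀)/dt = (1.9000, -1.7000, -0.3000)

F = (1.9000, -1.7000, -0.3000)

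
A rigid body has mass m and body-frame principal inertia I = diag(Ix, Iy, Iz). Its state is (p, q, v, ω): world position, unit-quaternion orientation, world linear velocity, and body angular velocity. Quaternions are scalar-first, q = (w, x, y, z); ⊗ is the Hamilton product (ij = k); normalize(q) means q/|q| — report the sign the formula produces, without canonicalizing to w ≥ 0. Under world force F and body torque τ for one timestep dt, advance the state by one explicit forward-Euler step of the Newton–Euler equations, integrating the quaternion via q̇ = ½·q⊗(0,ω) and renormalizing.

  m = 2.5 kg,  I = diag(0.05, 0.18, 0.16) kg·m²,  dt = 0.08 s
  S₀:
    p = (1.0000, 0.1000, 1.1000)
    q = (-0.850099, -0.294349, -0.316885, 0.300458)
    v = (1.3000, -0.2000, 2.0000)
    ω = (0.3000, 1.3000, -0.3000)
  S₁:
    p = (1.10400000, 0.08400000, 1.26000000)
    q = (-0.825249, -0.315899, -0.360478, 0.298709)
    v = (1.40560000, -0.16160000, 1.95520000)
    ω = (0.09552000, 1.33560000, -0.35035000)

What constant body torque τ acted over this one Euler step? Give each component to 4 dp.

τ = (-0.1200, 0.0900, -0.0500)

rate change Δω = (-0.20448000, 0.03560000, -0.05035000)
ω₀×(Iω₀) = (0.0078, 0.0099, 0.0507)
τ = I·(Δω/dt) + ω₀×(Iω₀) = (-0.1200, 0.0900, -0.0500)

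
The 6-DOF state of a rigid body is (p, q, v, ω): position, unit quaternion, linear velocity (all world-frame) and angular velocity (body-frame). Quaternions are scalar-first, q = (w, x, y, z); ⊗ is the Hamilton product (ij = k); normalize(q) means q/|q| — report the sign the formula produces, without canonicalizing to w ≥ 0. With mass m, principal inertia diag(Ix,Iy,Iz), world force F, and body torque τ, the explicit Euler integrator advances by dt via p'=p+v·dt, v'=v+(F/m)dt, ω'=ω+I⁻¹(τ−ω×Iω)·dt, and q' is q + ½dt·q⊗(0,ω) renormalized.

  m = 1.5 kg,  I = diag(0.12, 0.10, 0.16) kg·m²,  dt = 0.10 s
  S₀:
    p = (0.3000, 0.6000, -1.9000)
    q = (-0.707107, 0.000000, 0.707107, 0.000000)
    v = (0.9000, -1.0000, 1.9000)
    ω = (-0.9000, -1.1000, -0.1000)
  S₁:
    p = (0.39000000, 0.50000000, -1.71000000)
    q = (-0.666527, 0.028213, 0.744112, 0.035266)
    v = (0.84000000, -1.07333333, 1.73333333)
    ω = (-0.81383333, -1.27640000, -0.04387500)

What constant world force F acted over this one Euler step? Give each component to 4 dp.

velocity change Δv = (-0.06000000, -0.07333333, -0.16666667)
applied force F = (-0.9000, -1.1000, -2.5000)

F = (-0.9000, -1.1000, -2.5000)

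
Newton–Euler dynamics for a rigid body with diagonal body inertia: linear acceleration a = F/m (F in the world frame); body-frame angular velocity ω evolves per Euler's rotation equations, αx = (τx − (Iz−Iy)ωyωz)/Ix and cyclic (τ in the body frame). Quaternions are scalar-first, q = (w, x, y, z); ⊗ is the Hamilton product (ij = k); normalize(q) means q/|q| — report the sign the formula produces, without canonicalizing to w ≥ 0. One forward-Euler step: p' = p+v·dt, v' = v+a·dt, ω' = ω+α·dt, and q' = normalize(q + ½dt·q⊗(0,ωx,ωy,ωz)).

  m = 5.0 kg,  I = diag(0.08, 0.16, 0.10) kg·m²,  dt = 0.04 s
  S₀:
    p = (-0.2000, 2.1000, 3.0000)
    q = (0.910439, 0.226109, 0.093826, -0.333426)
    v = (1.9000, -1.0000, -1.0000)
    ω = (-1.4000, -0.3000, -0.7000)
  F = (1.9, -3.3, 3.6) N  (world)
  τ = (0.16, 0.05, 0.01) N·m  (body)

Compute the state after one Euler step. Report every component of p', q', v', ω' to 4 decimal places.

a = F/m = (0.3800, -0.6600, 0.7200)
p' = p + v·dt = (-0.1240, 2.0600, 2.9600)
v + (F/m)dt = (1.9152, -1.0264, -0.9712)
α = I⁻¹(τ − ω×Iω) = (2.1575, 0.4350, -0.2360)
new body rate ω' = (-1.3137, -0.2826, -0.7094)
2q̇ = q⊗(0,ω) = (0.1113022, -1.4403206, 0.3519410, -0.5737836)
q + ½dt·q⊗(0,ω), renormalized = (0.9122, 0.1972, 0.1008, -0.3447)

p' = (-0.1240, 2.0600, 2.9600)
q' = (0.9122, 0.1972, 0.1008, -0.3447)
v' = (1.9152, -1.0264, -0.9712)
ω' = (-1.3137, -0.2826, -0.7094)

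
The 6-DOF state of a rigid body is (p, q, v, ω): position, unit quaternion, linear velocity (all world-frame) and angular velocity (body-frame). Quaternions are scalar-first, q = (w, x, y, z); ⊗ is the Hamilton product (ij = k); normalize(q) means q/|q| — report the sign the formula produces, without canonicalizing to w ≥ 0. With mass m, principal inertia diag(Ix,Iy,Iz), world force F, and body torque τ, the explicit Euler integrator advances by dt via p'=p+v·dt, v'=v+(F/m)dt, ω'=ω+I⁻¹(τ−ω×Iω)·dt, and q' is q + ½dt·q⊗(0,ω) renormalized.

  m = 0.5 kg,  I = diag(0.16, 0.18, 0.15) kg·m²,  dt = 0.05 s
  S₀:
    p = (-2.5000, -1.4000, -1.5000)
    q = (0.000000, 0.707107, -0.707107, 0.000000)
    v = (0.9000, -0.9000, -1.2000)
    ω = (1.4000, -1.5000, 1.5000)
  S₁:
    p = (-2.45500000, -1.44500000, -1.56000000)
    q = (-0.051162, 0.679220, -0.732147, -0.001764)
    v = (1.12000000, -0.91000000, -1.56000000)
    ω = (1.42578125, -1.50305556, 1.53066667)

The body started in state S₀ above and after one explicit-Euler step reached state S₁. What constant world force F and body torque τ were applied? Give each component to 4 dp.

velocity change Δv = (0.22000000, -0.01000000, -0.36000000)
F = m·Δv/dt = (2.2000, -0.1000, -3.6000)
ω₁ − ω₀ = (0.02578125, -0.00305556, 0.03066667)
I·α + gyro = (0.1500, 0.0100, 0.0500)

F = (2.2000, -0.1000, -3.6000)
τ = (0.1500, 0.0100, 0.0500)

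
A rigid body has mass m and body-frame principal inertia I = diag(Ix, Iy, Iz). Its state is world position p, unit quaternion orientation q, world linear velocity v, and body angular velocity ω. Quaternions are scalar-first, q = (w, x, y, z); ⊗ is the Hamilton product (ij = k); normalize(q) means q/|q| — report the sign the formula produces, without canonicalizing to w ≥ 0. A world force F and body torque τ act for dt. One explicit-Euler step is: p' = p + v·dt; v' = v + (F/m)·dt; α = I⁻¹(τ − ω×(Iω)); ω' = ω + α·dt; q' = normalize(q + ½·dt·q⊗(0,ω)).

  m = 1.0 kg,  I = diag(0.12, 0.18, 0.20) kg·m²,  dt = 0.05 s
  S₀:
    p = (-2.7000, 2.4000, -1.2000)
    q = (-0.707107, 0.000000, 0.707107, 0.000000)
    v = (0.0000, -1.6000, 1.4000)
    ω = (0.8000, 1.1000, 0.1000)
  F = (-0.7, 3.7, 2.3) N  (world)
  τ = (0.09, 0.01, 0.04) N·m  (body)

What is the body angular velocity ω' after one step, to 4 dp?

ω' = (0.8366, 1.1046, 0.0968)

α = I⁻¹(τ − ω×Iω) = (0.7317, 0.0911, -0.0640)
new body rate ω' = (0.8366, 1.1046, 0.0968)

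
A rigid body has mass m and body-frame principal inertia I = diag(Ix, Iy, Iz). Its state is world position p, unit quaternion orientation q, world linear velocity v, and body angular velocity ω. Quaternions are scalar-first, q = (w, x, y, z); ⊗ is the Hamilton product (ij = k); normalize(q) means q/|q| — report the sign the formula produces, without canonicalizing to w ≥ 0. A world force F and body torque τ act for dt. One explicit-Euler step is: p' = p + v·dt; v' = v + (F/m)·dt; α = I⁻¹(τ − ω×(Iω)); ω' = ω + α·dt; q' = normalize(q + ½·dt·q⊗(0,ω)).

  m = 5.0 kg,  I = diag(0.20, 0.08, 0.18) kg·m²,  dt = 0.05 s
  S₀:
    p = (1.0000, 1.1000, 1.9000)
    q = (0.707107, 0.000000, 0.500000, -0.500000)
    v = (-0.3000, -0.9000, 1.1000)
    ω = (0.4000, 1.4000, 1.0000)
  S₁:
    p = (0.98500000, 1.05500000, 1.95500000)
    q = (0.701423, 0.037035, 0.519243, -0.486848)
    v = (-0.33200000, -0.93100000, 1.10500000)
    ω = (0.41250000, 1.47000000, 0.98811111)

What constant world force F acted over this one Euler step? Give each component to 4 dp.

F = (-3.2000, -3.1000, 0.5000)

velocity change Δv = (-0.03200000, -0.03100000, 0.00500000)
applied force F = (-3.2000, -3.1000, 0.5000)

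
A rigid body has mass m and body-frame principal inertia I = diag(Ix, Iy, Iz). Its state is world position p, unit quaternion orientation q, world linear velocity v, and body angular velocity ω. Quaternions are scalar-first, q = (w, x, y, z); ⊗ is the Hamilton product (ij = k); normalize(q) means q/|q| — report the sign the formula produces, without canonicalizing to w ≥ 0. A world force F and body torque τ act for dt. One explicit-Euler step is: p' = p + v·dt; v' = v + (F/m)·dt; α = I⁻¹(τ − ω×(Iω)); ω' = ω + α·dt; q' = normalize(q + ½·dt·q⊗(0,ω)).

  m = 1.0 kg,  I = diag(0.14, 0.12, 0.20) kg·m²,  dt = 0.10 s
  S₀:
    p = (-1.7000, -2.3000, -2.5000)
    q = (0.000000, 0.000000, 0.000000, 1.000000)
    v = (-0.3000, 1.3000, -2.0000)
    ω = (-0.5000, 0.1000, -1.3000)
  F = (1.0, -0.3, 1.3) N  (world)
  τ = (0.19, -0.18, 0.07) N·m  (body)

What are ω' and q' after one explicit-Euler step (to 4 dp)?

precession coupling ω×(Iω) = (-0.0104, -0.0390, 0.0010)
angular accel α = (1.4314, -1.1750, 0.3450)
ω + α·dt = (-0.3569, -0.0175, -1.2655)
2q̇ = q⊗(0,ω) = (1.3000000, -0.1000000, -0.5000000, 0.0000000)
updated quaternion q' = (0.0648, -0.0050, -0.0249, 0.9976)

ω' = (-0.3569, -0.0175, -1.2655)
q' = (0.0648, -0.0050, -0.0249, 0.9976)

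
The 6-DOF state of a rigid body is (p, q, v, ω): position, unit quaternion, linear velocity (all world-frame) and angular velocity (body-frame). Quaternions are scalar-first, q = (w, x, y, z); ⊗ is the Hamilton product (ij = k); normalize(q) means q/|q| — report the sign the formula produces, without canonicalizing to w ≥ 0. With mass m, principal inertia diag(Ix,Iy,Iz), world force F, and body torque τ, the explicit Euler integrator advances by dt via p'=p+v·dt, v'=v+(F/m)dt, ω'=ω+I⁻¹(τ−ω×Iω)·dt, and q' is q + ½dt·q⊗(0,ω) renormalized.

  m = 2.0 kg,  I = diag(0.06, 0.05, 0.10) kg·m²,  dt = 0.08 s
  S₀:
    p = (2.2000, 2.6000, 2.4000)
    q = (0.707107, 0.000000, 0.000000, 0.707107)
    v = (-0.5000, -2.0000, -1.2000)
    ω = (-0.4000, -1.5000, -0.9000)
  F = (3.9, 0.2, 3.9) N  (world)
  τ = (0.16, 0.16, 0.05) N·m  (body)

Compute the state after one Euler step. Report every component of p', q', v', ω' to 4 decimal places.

gyro term ω×Iω = (0.0675, -0.0144, -0.0060)
(τ − ω×Iω)/I = (1.5417, 3.4880, 0.5600)
ω' = ω + α·dt = (-0.2767, -1.2210, -0.8552)
Hamilton product q⊗(0,ω) = (0.6363963, 0.7778177, -1.3435033, -0.6363963)
q' = normalize(q + ½dt·q⊗(0,ω)) = (0.7307, 0.0310, -0.0536, 0.6799)
a = F/m = (1.9500, 0.1000, 1.9500)
p + v·dt = (2.1600, 2.4400, 2.3040)
v + (F/m)dt = (-0.3440, -1.9920, -1.0440)

p' = (2.1600, 2.4400, 2.3040)
q' = (0.7307, 0.0310, -0.0536, 0.6799)
v' = (-0.3440, -1.9920, -1.0440)
ω' = (-0.2767, -1.2210, -0.8552)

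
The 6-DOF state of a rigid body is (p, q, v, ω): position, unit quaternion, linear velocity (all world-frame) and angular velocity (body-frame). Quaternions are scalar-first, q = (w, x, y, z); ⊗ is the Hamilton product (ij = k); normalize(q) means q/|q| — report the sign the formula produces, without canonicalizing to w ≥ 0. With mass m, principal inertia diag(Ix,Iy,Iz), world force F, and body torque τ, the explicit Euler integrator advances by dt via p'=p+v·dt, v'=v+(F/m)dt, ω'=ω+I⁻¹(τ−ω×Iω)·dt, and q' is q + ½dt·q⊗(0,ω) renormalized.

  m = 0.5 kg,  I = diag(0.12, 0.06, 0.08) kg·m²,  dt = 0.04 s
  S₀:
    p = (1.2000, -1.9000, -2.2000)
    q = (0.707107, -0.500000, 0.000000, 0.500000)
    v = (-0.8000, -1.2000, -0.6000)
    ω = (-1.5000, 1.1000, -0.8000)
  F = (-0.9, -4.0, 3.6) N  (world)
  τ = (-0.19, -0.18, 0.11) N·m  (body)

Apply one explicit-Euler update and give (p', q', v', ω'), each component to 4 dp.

a = F/m = (-1.8000, -8.0000, 7.2000)
new position p' = (1.1680, -1.9480, -2.2240)
v' = v + a·dt = (-0.8720, -1.5200, -0.3120)
α = I⁻¹(τ − ω×Iω) = (-1.4367, -3.8000, 0.1375)
new body rate ω' = (-1.5575, 0.9480, -0.7945)
Hamilton product q⊗(0,ω) = (-0.3500000, -1.6106605, -0.3721823, -1.1156856)
q + ½dt·q⊗(0,ω), renormalized = (0.6995, -0.5318, -0.0074, 0.4773)

p' = (1.1680, -1.9480, -2.2240)
q' = (0.6995, -0.5318, -0.0074, 0.4773)
v' = (-0.8720, -1.5200, -0.3120)
ω' = (-1.5575, 0.9480, -0.7945)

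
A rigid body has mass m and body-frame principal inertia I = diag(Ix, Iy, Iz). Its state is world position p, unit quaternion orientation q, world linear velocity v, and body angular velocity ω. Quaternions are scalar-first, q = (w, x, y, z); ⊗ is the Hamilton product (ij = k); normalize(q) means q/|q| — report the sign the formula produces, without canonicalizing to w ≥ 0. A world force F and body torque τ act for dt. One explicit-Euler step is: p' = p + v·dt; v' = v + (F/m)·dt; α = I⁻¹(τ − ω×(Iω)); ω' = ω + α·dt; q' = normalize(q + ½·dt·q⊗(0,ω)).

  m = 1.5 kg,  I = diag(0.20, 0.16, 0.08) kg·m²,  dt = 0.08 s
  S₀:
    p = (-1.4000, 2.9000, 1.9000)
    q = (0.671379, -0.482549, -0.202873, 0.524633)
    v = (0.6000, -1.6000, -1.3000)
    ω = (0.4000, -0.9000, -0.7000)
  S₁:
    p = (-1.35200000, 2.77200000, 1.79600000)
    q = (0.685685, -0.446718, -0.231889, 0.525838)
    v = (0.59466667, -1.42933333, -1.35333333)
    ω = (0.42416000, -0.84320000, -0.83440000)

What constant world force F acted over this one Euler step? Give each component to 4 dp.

F = (-0.1000, 3.2000, -1.0000)

v₁ − v₀ = (-0.00533333, 0.17066667, -0.05333333)
F = m·Δv/dt = (-0.1000, 3.2000, -1.0000)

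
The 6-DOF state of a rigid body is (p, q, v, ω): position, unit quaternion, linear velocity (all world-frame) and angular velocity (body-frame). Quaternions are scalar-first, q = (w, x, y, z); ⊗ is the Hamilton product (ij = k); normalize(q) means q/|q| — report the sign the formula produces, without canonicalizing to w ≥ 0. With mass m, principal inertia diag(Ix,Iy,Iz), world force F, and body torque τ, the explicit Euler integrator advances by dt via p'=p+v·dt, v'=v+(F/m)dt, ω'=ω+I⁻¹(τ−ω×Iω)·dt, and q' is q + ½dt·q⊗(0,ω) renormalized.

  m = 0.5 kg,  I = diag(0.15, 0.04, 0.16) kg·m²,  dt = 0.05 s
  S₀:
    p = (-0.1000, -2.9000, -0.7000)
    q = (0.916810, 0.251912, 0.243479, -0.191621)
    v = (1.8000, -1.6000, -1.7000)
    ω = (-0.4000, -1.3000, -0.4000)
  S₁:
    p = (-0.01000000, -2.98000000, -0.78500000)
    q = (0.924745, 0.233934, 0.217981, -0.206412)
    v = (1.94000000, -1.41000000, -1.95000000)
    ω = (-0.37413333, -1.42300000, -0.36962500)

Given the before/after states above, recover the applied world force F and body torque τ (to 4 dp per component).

F = (1.4000, 1.9000, -2.5000)
τ = (0.1400, -0.1000, 0.0400)

Δv = v₁−v₀ = (0.14000000, 0.19000000, -0.25000000)
F = m·Δv/dt = (1.4000, 1.9000, -2.5000)
Δω = ω₁−ω₀ = (0.02586667, -0.12300000, 0.03037500)
precession coupling = (0.0624, -0.0016, -0.0572)
I·α + gyro = (0.1400, -0.1000, 0.0400)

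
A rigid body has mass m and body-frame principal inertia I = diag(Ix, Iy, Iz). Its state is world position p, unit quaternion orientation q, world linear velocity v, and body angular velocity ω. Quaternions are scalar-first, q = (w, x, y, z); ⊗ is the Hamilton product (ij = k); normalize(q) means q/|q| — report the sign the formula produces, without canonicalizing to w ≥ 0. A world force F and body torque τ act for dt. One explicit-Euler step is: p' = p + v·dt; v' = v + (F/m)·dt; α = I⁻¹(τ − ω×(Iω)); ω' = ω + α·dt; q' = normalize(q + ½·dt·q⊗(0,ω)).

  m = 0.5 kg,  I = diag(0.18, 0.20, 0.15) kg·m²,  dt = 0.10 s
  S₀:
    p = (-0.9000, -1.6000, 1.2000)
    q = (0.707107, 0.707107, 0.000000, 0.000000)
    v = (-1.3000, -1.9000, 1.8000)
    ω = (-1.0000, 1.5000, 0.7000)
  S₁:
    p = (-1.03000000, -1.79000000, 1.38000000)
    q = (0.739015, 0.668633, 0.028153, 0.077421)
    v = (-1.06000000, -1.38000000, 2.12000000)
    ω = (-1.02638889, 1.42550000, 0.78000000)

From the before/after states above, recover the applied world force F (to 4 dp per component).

Δv = v₁−v₀ = (0.24000000, 0.52000000, 0.32000000)
F = m·Δv/dt = (1.2000, 2.6000, 1.6000)

F = (1.2000, 2.6000, 1.6000)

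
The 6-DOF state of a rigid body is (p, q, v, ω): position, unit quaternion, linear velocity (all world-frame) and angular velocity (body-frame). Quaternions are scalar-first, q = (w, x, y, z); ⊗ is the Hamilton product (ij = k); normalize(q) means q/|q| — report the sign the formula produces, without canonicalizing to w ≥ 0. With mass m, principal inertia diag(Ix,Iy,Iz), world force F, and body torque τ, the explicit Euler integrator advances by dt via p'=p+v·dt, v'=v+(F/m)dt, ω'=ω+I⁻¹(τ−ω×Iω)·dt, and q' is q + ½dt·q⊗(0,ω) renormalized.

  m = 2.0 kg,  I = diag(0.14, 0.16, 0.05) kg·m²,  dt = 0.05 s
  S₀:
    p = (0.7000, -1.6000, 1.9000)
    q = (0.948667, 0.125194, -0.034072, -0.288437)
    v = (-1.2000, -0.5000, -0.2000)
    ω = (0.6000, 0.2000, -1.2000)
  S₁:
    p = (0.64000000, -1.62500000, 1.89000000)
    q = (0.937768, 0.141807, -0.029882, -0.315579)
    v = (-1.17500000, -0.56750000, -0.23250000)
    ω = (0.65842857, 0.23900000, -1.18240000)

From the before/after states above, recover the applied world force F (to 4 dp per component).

F = (1.0000, -2.7000, -1.3000)

v₁ − v₀ = (0.02500000, -0.06750000, -0.03250000)
applied force F = (1.0000, -2.7000, -1.3000)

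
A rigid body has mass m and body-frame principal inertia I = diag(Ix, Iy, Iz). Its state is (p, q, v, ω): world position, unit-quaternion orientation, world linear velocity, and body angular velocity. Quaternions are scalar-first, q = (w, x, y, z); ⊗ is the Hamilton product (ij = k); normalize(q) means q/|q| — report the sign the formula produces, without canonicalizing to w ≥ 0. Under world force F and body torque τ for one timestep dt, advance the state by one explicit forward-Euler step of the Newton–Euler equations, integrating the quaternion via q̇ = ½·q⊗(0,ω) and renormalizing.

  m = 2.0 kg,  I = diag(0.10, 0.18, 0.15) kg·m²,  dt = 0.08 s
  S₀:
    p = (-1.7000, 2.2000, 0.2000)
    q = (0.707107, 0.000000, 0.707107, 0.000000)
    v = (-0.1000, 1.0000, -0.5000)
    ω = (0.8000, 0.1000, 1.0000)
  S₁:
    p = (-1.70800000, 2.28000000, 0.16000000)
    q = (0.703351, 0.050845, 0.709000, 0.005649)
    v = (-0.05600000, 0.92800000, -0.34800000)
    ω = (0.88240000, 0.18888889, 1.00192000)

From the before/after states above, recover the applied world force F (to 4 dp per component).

Δv = v₁−v₀ = (0.04400000, -0.07200000, 0.15200000)
m·(v₁−v₀)/dt = (1.1000, -1.8000, 3.8000)

F = (1.1000, -1.8000, 3.8000)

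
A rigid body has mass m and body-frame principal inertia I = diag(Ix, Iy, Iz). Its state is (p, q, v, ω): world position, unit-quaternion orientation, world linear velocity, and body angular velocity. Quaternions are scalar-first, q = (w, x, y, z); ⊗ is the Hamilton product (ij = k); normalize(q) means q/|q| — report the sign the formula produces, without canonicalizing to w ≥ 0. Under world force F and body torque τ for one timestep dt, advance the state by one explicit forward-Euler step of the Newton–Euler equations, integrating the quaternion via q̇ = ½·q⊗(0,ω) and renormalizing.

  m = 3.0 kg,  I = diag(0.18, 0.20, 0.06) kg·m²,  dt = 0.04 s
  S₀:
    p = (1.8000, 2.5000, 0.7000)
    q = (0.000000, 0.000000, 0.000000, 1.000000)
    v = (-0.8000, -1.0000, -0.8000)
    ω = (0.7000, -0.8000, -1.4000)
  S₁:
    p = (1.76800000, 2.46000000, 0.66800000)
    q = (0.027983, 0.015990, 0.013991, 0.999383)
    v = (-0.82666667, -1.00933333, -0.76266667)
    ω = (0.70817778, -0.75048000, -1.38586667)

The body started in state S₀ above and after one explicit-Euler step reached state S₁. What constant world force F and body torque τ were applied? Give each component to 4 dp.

F = (-2.0000, -0.7000, 2.8000)
τ = (-0.1200, 0.1300, 0.0100)

ω₁ − ω₀ = (0.00817778, 0.04952000, 0.01413333)
applied torque τ = (-0.1200, 0.1300, 0.0100)
velocity change Δv = (-0.02666667, -0.00933333, 0.03733333)
applied force F = (-2.0000, -0.7000, 2.8000)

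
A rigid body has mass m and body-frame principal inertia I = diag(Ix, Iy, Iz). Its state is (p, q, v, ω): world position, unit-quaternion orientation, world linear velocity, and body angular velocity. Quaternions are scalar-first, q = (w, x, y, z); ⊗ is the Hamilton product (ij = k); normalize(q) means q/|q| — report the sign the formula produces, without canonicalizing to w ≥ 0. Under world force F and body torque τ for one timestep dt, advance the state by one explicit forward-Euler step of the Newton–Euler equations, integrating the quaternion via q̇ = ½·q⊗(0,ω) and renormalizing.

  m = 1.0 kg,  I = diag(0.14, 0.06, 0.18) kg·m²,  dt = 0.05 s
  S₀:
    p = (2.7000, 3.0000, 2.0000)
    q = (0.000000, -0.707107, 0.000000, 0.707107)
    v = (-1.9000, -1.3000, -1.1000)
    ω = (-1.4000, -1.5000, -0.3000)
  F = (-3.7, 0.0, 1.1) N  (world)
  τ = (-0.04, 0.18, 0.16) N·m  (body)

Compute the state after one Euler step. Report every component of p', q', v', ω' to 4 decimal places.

ω×(Iω) gyroscopic = (0.0540, -0.0168, -0.1680)
α = I⁻¹(τ − ω×Iω) = (-0.6714, 3.2800, 1.8222)
ω' = ω + α·dt = (-1.4336, -1.3360, -0.2089)
q⊗(0,ω) = (-0.7778177, 1.0606605, -1.2020819, 1.0606605)
updated quaternion q' = (-0.0194, -0.6797, -0.0300, 0.7326)
a = (-3.7000, 0.0000, 1.1000)
new position p' = (2.6050, 2.9350, 1.9450)
v + (F/m)dt = (-2.0850, -1.3000, -1.0450)

p' = (2.6050, 2.9350, 1.9450)
q' = (-0.0194, -0.6797, -0.0300, 0.7326)
v' = (-2.0850, -1.3000, -1.0450)
ω' = (-1.4336, -1.3360, -0.2089)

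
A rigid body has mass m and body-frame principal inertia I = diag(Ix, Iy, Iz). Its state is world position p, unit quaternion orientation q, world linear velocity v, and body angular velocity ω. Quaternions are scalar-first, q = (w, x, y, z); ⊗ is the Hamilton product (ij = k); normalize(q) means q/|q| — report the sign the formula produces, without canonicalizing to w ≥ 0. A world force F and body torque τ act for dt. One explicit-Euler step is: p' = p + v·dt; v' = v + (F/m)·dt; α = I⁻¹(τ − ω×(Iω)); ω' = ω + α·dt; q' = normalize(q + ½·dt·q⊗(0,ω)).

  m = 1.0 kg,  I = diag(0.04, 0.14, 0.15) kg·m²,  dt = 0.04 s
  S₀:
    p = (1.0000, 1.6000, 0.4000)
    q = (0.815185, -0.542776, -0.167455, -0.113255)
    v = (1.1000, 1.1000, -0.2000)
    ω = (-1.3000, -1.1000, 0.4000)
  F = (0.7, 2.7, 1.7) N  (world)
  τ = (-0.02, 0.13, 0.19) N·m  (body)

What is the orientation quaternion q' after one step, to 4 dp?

q' = (0.7978, -0.5675, -0.1780, -0.0991)

q⊗(0,ω) = (-0.8445073, -1.2513030, -0.5323616, 0.7054361)
updated quaternion q' = (0.7978, -0.5675, -0.1780, -0.0991)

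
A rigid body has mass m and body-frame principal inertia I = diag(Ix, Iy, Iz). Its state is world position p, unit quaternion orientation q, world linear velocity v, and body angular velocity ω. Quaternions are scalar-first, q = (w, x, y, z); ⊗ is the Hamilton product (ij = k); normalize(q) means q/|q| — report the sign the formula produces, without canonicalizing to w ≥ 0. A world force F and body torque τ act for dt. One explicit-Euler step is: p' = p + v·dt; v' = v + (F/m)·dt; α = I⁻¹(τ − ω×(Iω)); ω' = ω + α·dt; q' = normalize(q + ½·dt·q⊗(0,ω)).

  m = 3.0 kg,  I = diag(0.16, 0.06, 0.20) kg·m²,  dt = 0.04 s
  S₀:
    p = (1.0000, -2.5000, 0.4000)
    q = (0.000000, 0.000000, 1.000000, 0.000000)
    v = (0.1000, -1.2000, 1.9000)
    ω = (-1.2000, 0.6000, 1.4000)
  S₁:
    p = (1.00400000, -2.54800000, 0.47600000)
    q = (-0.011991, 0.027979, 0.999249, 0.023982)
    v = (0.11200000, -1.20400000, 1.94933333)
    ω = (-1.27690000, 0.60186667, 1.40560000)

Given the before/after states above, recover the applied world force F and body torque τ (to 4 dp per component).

ω₁ − ω₀ = (-0.07690000, 0.00186667, 0.00560000)
ω₀×(Iω₀) = (0.1176, 0.0672, 0.0720)
τ = I·(Δω/dt) + ω₀×(Iω₀) = (-0.1900, 0.0700, 0.1000)
Δv = v₁−v₀ = (0.01200000, -0.00400000, 0.04933333)
m·(v₁−v₀)/dt = (0.9000, -0.3000, 3.7000)

F = (0.9000, -0.3000, 3.7000)
τ = (-0.1900, 0.0700, 0.1000)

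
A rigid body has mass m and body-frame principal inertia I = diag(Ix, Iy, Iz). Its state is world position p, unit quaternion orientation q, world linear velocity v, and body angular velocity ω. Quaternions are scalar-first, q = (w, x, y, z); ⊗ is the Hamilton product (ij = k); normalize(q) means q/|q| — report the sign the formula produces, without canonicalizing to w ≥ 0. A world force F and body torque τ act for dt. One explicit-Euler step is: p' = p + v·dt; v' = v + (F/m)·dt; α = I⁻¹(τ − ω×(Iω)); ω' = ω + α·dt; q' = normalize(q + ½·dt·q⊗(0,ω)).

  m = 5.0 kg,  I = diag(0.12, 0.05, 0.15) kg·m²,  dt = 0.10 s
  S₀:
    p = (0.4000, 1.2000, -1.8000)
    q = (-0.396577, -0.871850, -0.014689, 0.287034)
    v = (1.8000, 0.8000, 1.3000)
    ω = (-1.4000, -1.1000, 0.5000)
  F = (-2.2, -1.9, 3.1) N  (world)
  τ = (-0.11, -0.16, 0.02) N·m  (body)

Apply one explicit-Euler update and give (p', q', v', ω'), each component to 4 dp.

p' = (0.5800, 1.2800, -1.6700)
q' = (-0.4636, -0.8251, 0.0088, 0.3227)
v' = (1.7560, 0.7620, 1.3620)
ω' = (-1.4458, -1.4620, 0.5852)

ω×(Iω) gyroscopic = (-0.0550, 0.0210, -0.1078)
angular accel α = (-0.4583, -3.6200, 0.8520)
ω' = ω + α·dt = (-1.4458, -1.4620, 0.5852)
q⊗(0,ω) = (-1.3802649, 0.8636007, 0.4703121, 0.7401819)
q' = normalize(q + ½dt·q⊗(0,ω)) = (-0.4636, -0.8251, 0.0088, 0.3227)
linear accel F/m = (-0.4400, -0.3800, 0.6200)
new position p' = (0.5800, 1.2800, -1.6700)
new velocity v' = (1.7560, 0.7620, 1.3620)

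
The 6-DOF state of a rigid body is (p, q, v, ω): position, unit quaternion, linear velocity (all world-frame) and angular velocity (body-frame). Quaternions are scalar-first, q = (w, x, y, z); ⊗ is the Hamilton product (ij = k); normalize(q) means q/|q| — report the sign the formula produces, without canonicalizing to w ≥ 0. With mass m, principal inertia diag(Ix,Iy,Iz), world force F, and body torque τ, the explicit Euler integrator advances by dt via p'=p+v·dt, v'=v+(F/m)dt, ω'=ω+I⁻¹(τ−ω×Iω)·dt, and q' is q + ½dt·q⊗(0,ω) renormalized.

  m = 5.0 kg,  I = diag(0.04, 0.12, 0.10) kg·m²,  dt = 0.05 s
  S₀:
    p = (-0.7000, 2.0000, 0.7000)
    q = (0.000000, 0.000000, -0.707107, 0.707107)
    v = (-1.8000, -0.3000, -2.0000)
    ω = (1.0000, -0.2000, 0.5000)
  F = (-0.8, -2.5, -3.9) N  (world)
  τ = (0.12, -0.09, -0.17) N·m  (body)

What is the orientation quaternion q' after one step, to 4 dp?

q⊗(0,ω) = (-0.4949749, -0.2121321, 0.7071070, 0.7071070)
updated quaternion q' = (-0.0124, -0.0053, -0.6892, 0.7245)

q' = (-0.0124, -0.0053, -0.6892, 0.7245)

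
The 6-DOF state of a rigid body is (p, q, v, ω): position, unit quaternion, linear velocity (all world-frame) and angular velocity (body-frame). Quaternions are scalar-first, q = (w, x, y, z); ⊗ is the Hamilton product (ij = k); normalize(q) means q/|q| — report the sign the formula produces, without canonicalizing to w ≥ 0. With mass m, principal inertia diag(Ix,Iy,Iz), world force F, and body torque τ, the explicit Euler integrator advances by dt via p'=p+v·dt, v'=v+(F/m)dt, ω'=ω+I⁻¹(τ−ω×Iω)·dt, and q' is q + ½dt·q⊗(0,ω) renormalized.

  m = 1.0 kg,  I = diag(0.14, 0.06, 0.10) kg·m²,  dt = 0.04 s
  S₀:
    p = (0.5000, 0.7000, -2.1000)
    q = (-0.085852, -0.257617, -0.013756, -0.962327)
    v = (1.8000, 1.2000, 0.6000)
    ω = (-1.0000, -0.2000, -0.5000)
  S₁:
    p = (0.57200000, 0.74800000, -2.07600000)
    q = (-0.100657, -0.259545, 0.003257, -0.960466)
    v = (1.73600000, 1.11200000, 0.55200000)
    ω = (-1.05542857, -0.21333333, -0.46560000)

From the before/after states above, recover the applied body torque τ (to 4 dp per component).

Δω = ω₁−ω₀ = (-0.05542857, -0.01333333, 0.03440000)
ω₀×(Iω₀) = (0.0040, 0.0200, -0.0160)
τ = I·(Δω/dt) + ω₀×(Iω₀) = (-0.1900, 0.0000, 0.0700)

τ = (-0.1900, 0.0000, 0.0700)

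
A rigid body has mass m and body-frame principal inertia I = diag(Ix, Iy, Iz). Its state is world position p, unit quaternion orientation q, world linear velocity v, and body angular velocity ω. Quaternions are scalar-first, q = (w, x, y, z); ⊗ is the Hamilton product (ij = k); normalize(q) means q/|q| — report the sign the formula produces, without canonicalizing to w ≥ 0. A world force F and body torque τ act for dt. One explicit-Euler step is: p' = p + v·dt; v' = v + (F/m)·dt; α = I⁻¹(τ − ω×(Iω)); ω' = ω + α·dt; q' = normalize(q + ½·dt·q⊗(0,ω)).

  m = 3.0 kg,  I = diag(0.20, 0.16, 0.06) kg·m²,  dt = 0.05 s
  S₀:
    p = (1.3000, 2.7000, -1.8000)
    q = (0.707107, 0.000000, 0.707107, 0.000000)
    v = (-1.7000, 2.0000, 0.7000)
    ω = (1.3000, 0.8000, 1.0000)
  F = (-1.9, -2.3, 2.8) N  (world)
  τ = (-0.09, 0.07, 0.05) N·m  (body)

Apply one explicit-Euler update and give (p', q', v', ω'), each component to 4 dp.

p' = (1.2150, 2.8000, -1.7650)
q' = (0.6922, 0.0406, 0.7205, -0.0053)
v' = (-1.7317, 1.9617, 0.7467)
ω' = (1.2975, 0.7650, 1.0763)

(τ − ω×Iω)/I = (-0.0500, -0.7000, 1.5267)
ω + α·dt = (1.2975, 0.7650, 1.0763)
2q̇ = q⊗(0,ω) = (-0.5656856, 1.6263461, 0.5656856, -0.2121321)
q + ½dt·q⊗(0,ω), renormalized = (0.6922, 0.0406, 0.7205, -0.0053)
p' = p + v·dt = (1.2150, 2.8000, -1.7650)
new velocity v' = (-1.7317, 1.9617, 0.7467)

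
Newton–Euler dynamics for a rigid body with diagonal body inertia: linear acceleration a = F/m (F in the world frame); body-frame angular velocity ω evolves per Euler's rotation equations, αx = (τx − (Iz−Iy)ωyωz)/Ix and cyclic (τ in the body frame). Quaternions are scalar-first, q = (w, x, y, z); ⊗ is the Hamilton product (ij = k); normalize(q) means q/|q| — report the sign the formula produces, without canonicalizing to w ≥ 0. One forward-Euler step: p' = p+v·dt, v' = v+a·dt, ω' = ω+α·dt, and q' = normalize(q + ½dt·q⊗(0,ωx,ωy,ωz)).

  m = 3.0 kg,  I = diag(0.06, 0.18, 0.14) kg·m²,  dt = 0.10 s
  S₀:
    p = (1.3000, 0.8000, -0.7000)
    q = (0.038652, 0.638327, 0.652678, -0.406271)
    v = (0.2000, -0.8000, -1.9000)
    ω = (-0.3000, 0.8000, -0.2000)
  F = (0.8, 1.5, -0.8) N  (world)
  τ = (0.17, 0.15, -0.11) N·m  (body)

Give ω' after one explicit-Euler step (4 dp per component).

angular accel α = (2.7267, 0.8600, -0.5800)
ω' = ω + α·dt = (-0.0273, 0.8860, -0.2580)

ω' = (-0.0273, 0.8860, -0.2580)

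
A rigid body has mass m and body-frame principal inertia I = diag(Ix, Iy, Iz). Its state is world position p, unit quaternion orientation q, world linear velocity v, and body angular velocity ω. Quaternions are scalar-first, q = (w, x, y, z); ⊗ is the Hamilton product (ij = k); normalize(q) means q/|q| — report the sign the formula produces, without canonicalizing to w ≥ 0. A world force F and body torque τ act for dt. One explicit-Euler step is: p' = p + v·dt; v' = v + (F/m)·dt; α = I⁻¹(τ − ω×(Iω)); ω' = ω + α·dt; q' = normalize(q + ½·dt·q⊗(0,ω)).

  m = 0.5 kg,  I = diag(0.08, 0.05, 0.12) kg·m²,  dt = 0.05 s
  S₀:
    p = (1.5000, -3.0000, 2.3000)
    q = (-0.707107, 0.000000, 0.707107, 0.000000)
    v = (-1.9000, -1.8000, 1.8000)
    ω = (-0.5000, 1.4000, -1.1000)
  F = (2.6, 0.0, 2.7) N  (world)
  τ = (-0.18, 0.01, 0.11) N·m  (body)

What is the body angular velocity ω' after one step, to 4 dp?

ω' = (-0.5451, 1.4320, -1.0629)

gyro term ω×Iω = (-0.1078, -0.0220, 0.0210)
angular accel α = (-0.9025, 0.6400, 0.7417)
ω + α·dt = (-0.5451, 1.4320, -1.0629)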